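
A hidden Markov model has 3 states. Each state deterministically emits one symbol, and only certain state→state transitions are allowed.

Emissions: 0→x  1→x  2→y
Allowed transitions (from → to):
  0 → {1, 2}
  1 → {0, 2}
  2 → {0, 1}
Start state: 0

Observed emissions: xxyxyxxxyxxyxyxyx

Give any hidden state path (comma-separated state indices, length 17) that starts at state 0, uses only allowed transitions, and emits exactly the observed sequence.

  0: obs=x cand={0,1} pick 0 [start]
  1: obs=x cand={0,1} pick 1 [0->1 ok]
  2: obs=y cand={2} pick 2 [1->2 ok]
  3: obs=x cand={0,1} pick 0 [2->0 ok]
  4: obs=y cand={2} pick 2 [0->2 ok]
  5: obs=x cand={0,1} pick 0 [2->0 ok]
  6: obs=x cand={0,1} pick 1 [0->1 ok]
  7: obs=x cand={0,1} pick 0 [1->0 ok]
  8: obs=y cand={2} pick 2 [0->2 ok]
  9: obs=x cand={0,1} pick 1 [2->1 ok]
  10: obs=x cand={0,1} pick 0 [1->0 ok]
  11: obs=y cand={2} pick 2 [0->2 ok]
  12: obs=x cand={0,1} pick 0 [2->0 ok]
  13: obs=y cand={2} pick 2 [0->2 ok]
  14: obs=x cand={0,1} pick 0 [2->0 ok]
  15: obs=y cand={2} pick 2 [0->2 ok]
  16: obs=x cand={0,1} pick 1 [2->1 ok]

0,1,2,0,2,0,1,0,2,1,0,2,0,2,0,2,1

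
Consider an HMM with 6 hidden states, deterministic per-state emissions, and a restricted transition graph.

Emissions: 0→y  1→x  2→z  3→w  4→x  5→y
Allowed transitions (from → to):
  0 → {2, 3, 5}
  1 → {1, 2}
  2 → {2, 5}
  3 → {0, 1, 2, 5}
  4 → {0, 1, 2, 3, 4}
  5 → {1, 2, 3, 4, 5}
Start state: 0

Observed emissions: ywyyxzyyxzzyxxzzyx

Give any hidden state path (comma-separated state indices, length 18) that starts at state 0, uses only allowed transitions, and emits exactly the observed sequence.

  t0 'y' -> {0,5}, take 0 (start)
  t1 'w' -> {3}, take 3 (0->3 ok)
  t2 'y' -> {0,5}, take 5 (3->5 ok)
  t3 'y' -> {0,5}, take 5 (5->5 ok)
  t4 'x' -> {1,4}, take 4 (5->4 ok)
  t5 'z' -> {2}, take 2 (4->2 ok)
  t6 'y' -> {0,5}, take 5 (2->5 ok)
  t7 'y' -> {0,5}, take 5 (5->5 ok)
  t8 'x' -> {1,4}, take 4 (5->4 ok)
  t9 'z' -> {2}, take 2 (4->2 ok)
  t10 'z' -> {2}, take 2 (2->2 ok)
  t11 'y' -> {0,5}, take 5 (2->5 ok)
  t12 'x' -> {1,4}, take 4 (5->4 ok)
  t13 'x' -> {1,4}, take 1 (4->1 ok)
  t14 'z' -> {2}, take 2 (1->2 ok)
  t15 'z' -> {2}, take 2 (2->2 ok)
  t16 'y' -> {0,5}, take 5 (2->5 ok)
  t17 'x' -> {1,4}, take 1 (5->1 ok)

0,3,5,5,4,2,5,5,4,2,2,5,4,1,2,2,5,1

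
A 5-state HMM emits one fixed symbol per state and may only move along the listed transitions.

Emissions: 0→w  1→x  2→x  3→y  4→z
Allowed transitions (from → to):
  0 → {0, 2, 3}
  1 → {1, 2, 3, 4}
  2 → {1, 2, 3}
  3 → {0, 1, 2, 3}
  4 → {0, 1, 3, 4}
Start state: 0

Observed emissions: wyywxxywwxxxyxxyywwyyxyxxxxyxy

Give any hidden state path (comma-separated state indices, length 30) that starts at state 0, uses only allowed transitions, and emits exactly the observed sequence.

0,3,3,0,2,2,3,0,0,2,2,1,3,1,1,3,3,0,0,3,3,2,3,2,1,2,2,3,2,3

  pos 0: w in {0}, choose 0; start
  pos 1: y in {3}, choose 3; 0->3 ok
  pos 2: y in {3}, choose 3; 3->3 ok
  pos 3: w in {0}, choose 0; 3->0 ok
  pos 4: x in {1,2}, choose 2; 0->2 ok
  pos 5: x in {1,2}, choose 2; 2->2 ok
  pos 6: y in {3}, choose 3; 2->3 ok
  pos 7: w in {0}, choose 0; 3->0 ok
  pos 8: w in {0}, choose 0; 0->0 ok
  pos 9: x in {1,2}, choose 2; 0->2 ok
  pos 10: x in {1,2}, choose 2; 2->2 ok
  pos 11: x in {1,2}, choose 1; 2->1 ok
  pos 12: y in {3}, choose 3; 1->3 ok
  pos 13: x in {1,2}, choose 1; 3->1 ok
  pos 14: x in {1,2}, choose 1; 1->1 ok
  pos 15: y in {3}, choose 3; 1->3 ok
  pos 16: y in {3}, choose 3; 3->3 ok
  pos 17: w in {0}, choose 0; 3->0 ok
  pos 18: w in {0}, choose 0; 0->0 ok
  pos 19: y in {3}, choose 3; 0->3 ok
  pos 20: y in {3}, choose 3; 3->3 ok
  pos 21: x in {1,2}, choose 2; 3->2 ok
  pos 22: y in {3}, choose 3; 2->3 ok
  pos 23: x in {1,2}, choose 2; 3->2 ok
  pos 24: x in {1,2}, choose 1; 2->1 ok
  pos 25: x in {1,2}, choose 2; 1->2 ok
  pos 26: x in {1,2}, choose 2; 2->2 ok
  pos 27: y in {3}, choose 3; 2->3 ok
  pos 28: x in {1,2}, choose 2; 3->2 ok
  pos 29: y in {3}, choose 3; 2->3 ok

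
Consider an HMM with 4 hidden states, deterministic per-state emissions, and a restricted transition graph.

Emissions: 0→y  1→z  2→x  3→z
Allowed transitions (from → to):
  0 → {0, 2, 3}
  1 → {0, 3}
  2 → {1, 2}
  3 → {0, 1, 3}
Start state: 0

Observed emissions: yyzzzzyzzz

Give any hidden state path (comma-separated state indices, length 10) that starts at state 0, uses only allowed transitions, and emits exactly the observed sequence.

  [0] y  {0}  => 0  start
  [1] y  {0}  => 0  0->0 ok
  [2] z  {1,3}  => 3  0->3 ok
  [3] z  {1,3}  => 3  3->3 ok
  [4] z  {1,3}  => 1  3->1 ok
  [5] z  {1,3}  => 3  1->3 ok
  [6] y  {0}  => 0  3->0 ok
  [7] z  {1,3}  => 3  0->3 ok
  [8] z  {1,3}  => 1  3->1 ok
  [9] z  {1,3}  => 3  1->3 ok

0,0,3,3,1,3,0,3,1,3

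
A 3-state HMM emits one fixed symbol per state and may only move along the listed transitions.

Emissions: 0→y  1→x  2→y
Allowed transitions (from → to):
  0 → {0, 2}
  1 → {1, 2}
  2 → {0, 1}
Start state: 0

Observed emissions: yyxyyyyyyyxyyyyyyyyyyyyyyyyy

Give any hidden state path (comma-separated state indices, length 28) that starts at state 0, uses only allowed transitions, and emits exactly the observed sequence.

0,2,1,2,0,2,0,2,0,2,1,2,0,0,0,2,0,2,0,2,0,0,2,0,0,2,0,2

  t0 'y' -> {0,2}, take 0 (start)
  t1 'y' -> {0,2}, take 2 (0->2 ok)
  t2 'x' -> {1}, take 1 (2->1 ok)
  t3 'y' -> {0,2}, take 2 (1->2 ok)
  t4 'y' -> {0,2}, take 0 (2->0 ok)
  t5 'y' -> {0,2}, take 2 (0->2 ok)
  t6 'y' -> {0,2}, take 0 (2->0 ok)
  t7 'y' -> {0,2}, take 2 (0->2 ok)
  t8 'y' -> {0,2}, take 0 (2->0 ok)
  t9 'y' -> {0,2}, take 2 (0->2 ok)
  t10 'x' -> {1}, take 1 (2->1 ok)
  t11 'y' -> {0,2}, take 2 (1->2 ok)
  t12 'y' -> {0,2}, take 0 (2->0 ok)
  t13 'y' -> {0,2}, take 0 (0->0 ok)
  t14 'y' -> {0,2}, take 0 (0->0 ok)
  t15 'y' -> {0,2}, take 2 (0->2 ok)
  t16 'y' -> {0,2}, take 0 (2->0 ok)
  t17 'y' -> {0,2}, take 2 (0->2 ok)
  t18 'y' -> {0,2}, take 0 (2->0 ok)
  t19 'y' -> {0,2}, take 2 (0->2 ok)
  t20 'y' -> {0,2}, take 0 (2->0 ok)
  t21 'y' -> {0,2}, take 0 (0->0 ok)
  t22 'y' -> {0,2}, take 2 (0->2 ok)
  t23 'y' -> {0,2}, take 0 (2->0 ok)
  t24 'y' -> {0,2}, take 0 (0->0 ok)
  t25 'y' -> {0,2}, take 2 (0->2 ok)
  t26 'y' -> {0,2}, take 0 (2->0 ok)
  t27 'y' -> {0,2}, take 2 (0->2 ok)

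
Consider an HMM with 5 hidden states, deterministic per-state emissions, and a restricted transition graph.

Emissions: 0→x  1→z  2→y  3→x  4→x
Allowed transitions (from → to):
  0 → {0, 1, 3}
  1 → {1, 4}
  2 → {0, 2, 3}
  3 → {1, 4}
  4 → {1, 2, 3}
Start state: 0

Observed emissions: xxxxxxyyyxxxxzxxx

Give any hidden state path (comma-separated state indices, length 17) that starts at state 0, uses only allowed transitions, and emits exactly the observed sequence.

0,0,3,4,3,4,2,2,2,0,0,3,4,1,4,3,4

  t0 'x' -> {0,3,4}, take 0 (start)
  t1 'x' -> {0,3,4}, take 0 (0->0 ok)
  t2 'x' -> {0,3,4}, take 3 (0->3 ok)
  t3 'x' -> {0,3,4}, take 4 (3->4 ok)
  t4 'x' -> {0,3,4}, take 3 (4->3 ok)
  t5 'x' -> {0,3,4}, take 4 (3->4 ok)
  t6 'y' -> {2}, take 2 (4->2 ok)
  t7 'y' -> {2}, take 2 (2->2 ok)
  t8 'y' -> {2}, take 2 (2->2 ok)
  t9 'x' -> {0,3,4}, take 0 (2->0 ok)
  t10 'x' -> {0,3,4}, take 0 (0->0 ok)
  t11 'x' -> {0,3,4}, take 3 (0->3 ok)
  t12 'x' -> {0,3,4}, take 4 (3->4 ok)
  t13 'z' -> {1}, take 1 (4->1 ok)
  t14 'x' -> {0,3,4}, take 4 (1->4 ok)
  t15 'x' -> {0,3,4}, take 3 (4->3 ok)
  t16 'x' -> {0,3,4}, take 4 (3->4 ok)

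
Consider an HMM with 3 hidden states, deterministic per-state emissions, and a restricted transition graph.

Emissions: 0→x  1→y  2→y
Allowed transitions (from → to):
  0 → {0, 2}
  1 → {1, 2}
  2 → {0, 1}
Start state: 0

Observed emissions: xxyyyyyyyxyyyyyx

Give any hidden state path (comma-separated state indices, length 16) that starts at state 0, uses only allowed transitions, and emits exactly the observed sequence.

  [0] x  {0}  => 0  start
  [1] x  {0}  => 0  0->0 ok
  [2] y  {1,2}  => 2  0->2 ok
  [3] y  {1,2}  => 1  2->1 ok
  [4] y  {1,2}  => 2  1->2 ok
  [5] y  {1,2}  => 1  2->1 ok
  [6] y  {1,2}  => 2  1->2 ok
  [7] y  {1,2}  => 1  2->1 ok
  [8] y  {1,2}  => 2  1->2 ok
  [9] x  {0}  => 0  2->0 ok
  [10] y  {1,2}  => 2  0->2 ok
  [11] y  {1,2}  => 1  2->1 ok
  [12] y  {1,2}  => 1  1->1 ok
  [13] y  {1,2}  => 1  1->1 ok
  [14] y  {1,2}  => 2  1->2 ok
  [15] x  {0}  => 0  2->0 ok

0,0,2,1,2,1,2,1,2,0,2,1,1,1,2,0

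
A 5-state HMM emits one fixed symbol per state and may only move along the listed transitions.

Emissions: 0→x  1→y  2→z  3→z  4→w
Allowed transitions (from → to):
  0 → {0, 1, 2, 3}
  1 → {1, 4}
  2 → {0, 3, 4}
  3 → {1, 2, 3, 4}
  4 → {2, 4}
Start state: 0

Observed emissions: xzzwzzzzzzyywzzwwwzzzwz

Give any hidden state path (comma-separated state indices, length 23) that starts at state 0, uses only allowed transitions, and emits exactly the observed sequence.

  0: obs=x cand={0} pick 0 [start]
  1: obs=z cand={2,3} pick 3 [0->3 ok]
  2: obs=z cand={2,3} pick 3 [3->3 ok]
  3: obs=w cand={4} pick 4 [3->4 ok]
  4: obs=z cand={2,3} pick 2 [4->2 ok]
  5: obs=z cand={2,3} pick 3 [2->3 ok]
  6: obs=z cand={2,3} pick 3 [3->3 ok]
  7: obs=z cand={2,3} pick 3 [3->3 ok]
  8: obs=z cand={2,3} pick 3 [3->3 ok]
  9: obs=z cand={2,3} pick 3 [3->3 ok]
  10: obs=y cand={1} pick 1 [3->1 ok]
  11: obs=y cand={1} pick 1 [1->1 ok]
  12: obs=w cand={4} pick 4 [1->4 ok]
  13: obs=z cand={2,3} pick 2 [4->2 ok]
  14: obs=z cand={2,3} pick 3 [2->3 ok]
  15: obs=w cand={4} pick 4 [3->4 ok]
  16: obs=w cand={4} pick 4 [4->4 ok]
  17: obs=w cand={4} pick 4 [4->4 ok]
  18: obs=z cand={2,3} pick 2 [4->2 ok]
  19: obs=z cand={2,3} pick 3 [2->3 ok]
  20: obs=z cand={2,3} pick 3 [3->3 ok]
  21: obs=w cand={4} pick 4 [3->4 ok]
  22: obs=z cand={2,3} pick 2 [4->2 ok]

0,3,3,4,2,3,3,3,3,3,1,1,4,2,3,4,4,4,2,3,3,4,2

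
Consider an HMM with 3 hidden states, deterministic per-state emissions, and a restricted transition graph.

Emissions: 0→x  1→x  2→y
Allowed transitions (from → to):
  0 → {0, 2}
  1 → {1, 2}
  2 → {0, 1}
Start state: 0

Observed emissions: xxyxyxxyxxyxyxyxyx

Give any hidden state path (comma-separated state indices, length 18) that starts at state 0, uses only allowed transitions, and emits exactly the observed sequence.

0,0,2,1,2,0,0,2,0,0,2,1,2,0,2,0,2,0

  [0] x  {0,1}  => 0  start
  [1] x  {0,1}  => 0  0->0 ok
  [2] y  {2}  => 2  0->2 ok
  [3] x  {0,1}  => 1  2->1 ok
  [4] y  {2}  => 2  1->2 ok
  [5] x  {0,1}  => 0  2->0 ok
  [6] x  {0,1}  => 0  0->0 ok
  [7] y  {2}  => 2  0->2 ok
  [8] x  {0,1}  => 0  2->0 ok
  [9] x  {0,1}  => 0  0->0 ok
  [10] y  {2}  => 2  0->2 ok
  [11] x  {0,1}  => 1  2->1 ok
  [12] y  {2}  => 2  1->2 ok
  [13] x  {0,1}  => 0  2->0 ok
  [14] y  {2}  => 2  0->2 ok
  [15] x  {0,1}  => 0  2->0 ok
  [16] y  {2}  => 2  0->2 ok
  [17] x  {0,1}  => 0  2->0 ok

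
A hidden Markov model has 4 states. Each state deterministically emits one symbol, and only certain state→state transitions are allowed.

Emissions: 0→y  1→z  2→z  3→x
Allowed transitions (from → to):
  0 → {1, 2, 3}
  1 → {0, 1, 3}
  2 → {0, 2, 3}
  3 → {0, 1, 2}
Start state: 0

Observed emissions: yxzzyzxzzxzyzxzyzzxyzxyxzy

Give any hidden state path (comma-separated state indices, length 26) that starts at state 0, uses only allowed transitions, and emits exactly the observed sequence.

0,3,1,1,0,1,3,1,1,3,2,0,2,3,2,0,1,1,3,0,1,3,0,3,1,0

  pos 0: y in {0}, choose 0; start
  pos 1: x in {3}, choose 3; 0->3 ok
  pos 2: z in {1,2}, choose 1; 3->1 ok
  pos 3: z in {1,2}, choose 1; 1->1 ok
  pos 4: y in {0}, choose 0; 1->0 ok
  pos 5: z in {1,2}, choose 1; 0->1 ok
  pos 6: x in {3}, choose 3; 1->3 ok
  pos 7: z in {1,2}, choose 1; 3->1 ok
  pos 8: z in {1,2}, choose 1; 1->1 ok
  pos 9: x in {3}, choose 3; 1->3 ok
  pos 10: z in {1,2}, choose 2; 3->2 ok
  pos 11: y in {0}, choose 0; 2->0 ok
  pos 12: z in {1,2}, choose 2; 0->2 ok
  pos 13: x in {3}, choose 3; 2->3 ok
  pos 14: z in {1,2}, choose 2; 3->2 ok
  pos 15: y in {0}, choose 0; 2->0 ok
  pos 16: z in {1,2}, choose 1; 0->1 ok
  pos 17: z in {1,2}, choose 1; 1->1 ok
  pos 18: x in {3}, choose 3; 1->3 ok
  pos 19: y in {0}, choose 0; 3->0 ok
  pos 20: z in {1,2}, choose 1; 0->1 ok
  pos 21: x in {3}, choose 3; 1->3 ok
  pos 22: y in {0}, choose 0; 3->0 ok
  pos 23: x in {3}, choose 3; 0->3 ok
  pos 24: z in {1,2}, choose 1; 3->1 ok
  pos 25: y in {0}, choose 0; 1->0 ok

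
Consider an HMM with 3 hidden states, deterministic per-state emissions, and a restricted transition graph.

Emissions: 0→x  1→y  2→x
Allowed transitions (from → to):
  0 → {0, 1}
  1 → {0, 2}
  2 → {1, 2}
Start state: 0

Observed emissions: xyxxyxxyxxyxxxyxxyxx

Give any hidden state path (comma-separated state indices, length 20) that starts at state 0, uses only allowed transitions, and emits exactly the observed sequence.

  t0 'x' -> {0,2}, take 0 (start)
  t1 'y' -> {1}, take 1 (0->1 ok)
  t2 'x' -> {0,2}, take 2 (1->2 ok)
  t3 'x' -> {0,2}, take 2 (2->2 ok)
  t4 'y' -> {1}, take 1 (2->1 ok)
  t5 'x' -> {0,2}, take 0 (1->0 ok)
  t6 'x' -> {0,2}, take 0 (0->0 ok)
  t7 'y' -> {1}, take 1 (0->1 ok)
  t8 'x' -> {0,2}, take 0 (1->0 ok)
  t9 'x' -> {0,2}, take 0 (0->0 ok)
  t10 'y' -> {1}, take 1 (0->1 ok)
  t11 'x' -> {0,2}, take 0 (1->0 ok)
  t12 'x' -> {0,2}, take 0 (0->0 ok)
  t13 'x' -> {0,2}, take 0 (0->0 ok)
  t14 'y' -> {1}, take 1 (0->1 ok)
  t15 'x' -> {0,2}, take 2 (1->2 ok)
  t16 'x' -> {0,2}, take 2 (2->2 ok)
  t17 'y' -> {1}, take 1 (2->1 ok)
  t18 'x' -> {0,2}, take 0 (1->0 ok)
  t19 'x' -> {0,2}, take 0 (0->0 ok)

0,1,2,2,1,0,0,1,0,0,1,0,0,0,1,2,2,1,0,0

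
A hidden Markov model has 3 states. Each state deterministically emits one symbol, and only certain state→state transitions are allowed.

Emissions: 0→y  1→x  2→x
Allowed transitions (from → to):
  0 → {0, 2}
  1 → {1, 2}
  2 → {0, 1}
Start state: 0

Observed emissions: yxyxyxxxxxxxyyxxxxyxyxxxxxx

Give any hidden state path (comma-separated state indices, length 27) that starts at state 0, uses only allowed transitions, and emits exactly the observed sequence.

0,2,0,2,0,2,1,1,1,2,1,2,0,0,2,1,1,2,0,2,0,2,1,1,1,1,2

  0: obs=y cand={0} pick 0 [start]
  1: obs=x cand={1,2} pick 2 [0->2 ok]
  2: obs=y cand={0} pick 0 [2->0 ok]
  3: obs=x cand={1,2} pick 2 [0->2 ok]
  4: obs=y cand={0} pick 0 [2->0 ok]
  5: obs=x cand={1,2} pick 2 [0->2 ok]
  6: obs=x cand={1,2} pick 1 [2->1 ok]
  7: obs=x cand={1,2} pick 1 [1->1 ok]
  8: obs=x cand={1,2} pick 1 [1->1 ok]
  9: obs=x cand={1,2} pick 2 [1->2 ok]
  10: obs=x cand={1,2} pick 1 [2->1 ok]
  11: obs=x cand={1,2} pick 2 [1->2 ok]
  12: obs=y cand={0} pick 0 [2->0 ok]
  13: obs=y cand={0} pick 0 [0->0 ok]
  14: obs=x cand={1,2} pick 2 [0->2 ok]
  15: obs=x cand={1,2} pick 1 [2->1 ok]
  16: obs=x cand={1,2} pick 1 [1->1 ok]
  17: obs=x cand={1,2} pick 2 [1->2 ok]
  18: obs=y cand={0} pick 0 [2->0 ok]
  19: obs=x cand={1,2} pick 2 [0->2 ok]
  20: obs=y cand={0} pick 0 [2->0 ok]
  21: obs=x cand={1,2} pick 2 [0->2 ok]
  22: obs=x cand={1,2} pick 1 [2->1 ok]
  23: obs=x cand={1,2} pick 1 [1->1 ok]
  24: obs=x cand={1,2} pick 1 [1->1 ok]
  25: obs=x cand={1,2} pick 1 [1->1 ok]
  26: obs=x cand={1,2} pick 2 [1->2 ok]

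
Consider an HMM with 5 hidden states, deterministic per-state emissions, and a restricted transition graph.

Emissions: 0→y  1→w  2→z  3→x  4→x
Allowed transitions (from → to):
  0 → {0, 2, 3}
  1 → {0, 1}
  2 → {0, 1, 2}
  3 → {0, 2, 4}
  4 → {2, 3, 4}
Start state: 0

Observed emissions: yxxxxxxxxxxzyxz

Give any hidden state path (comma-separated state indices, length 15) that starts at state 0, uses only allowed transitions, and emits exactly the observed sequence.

  pos 0: y in {0}, choose 0; start
  pos 1: x in {3,4}, choose 3; 0->3 ok
  pos 2: x in {3,4}, choose 4; 3->4 ok
  pos 3: x in {3,4}, choose 3; 4->3 ok
  pos 4: x in {3,4}, choose 4; 3->4 ok
  pos 5: x in {3,4}, choose 4; 4->4 ok
  pos 6: x in {3,4}, choose 4; 4->4 ok
  pos 7: x in {3,4}, choose 4; 4->4 ok
  pos 8: x in {3,4}, choose 3; 4->3 ok
  pos 9: x in {3,4}, choose 4; 3->4 ok
  pos 10: x in {3,4}, choose 3; 4->3 ok
  pos 11: z in {2}, choose 2; 3->2 ok
  pos 12: y in {0}, choose 0; 2->0 ok
  pos 13: x in {3,4}, choose 3; 0->3 ok
  pos 14: z in {2}, choose 2; 3->2 ok

0,3,4,3,4,4,4,4,3,4,3,2,0,3,2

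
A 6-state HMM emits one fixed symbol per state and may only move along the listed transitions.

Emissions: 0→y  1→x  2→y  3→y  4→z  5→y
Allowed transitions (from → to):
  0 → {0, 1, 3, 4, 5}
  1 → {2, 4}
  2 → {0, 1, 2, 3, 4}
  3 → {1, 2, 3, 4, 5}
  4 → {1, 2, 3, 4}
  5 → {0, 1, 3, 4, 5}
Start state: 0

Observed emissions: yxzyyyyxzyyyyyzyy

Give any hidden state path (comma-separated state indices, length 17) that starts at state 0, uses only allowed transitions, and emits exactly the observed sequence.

  pos 0: y in {0,2,3,5}, choose 0; start
  pos 1: x in {1}, choose 1; 0->1 ok
  pos 2: z in {4}, choose 4; 1->4 ok
  pos 3: y in {0,2,3,5}, choose 2; 4->2 ok
  pos 4: y in {0,2,3,5}, choose 2; 2->2 ok
  pos 5: y in {0,2,3,5}, choose 2; 2->2 ok
  pos 6: y in {0,2,3,5}, choose 3; 2->3 ok
  pos 7: x in {1}, choose 1; 3->1 ok
  pos 8: z in {4}, choose 4; 1->4 ok
  pos 9: y in {0,2,3,5}, choose 2; 4->2 ok
  pos 10: y in {0,2,3,5}, choose 2; 2->2 ok
  pos 11: y in {0,2,3,5}, choose 3; 2->3 ok
  pos 12: y in {0,2,3,5}, choose 2; 3->2 ok
  pos 13: y in {0,2,3,5}, choose 0; 2->0 ok
  pos 14: z in {4}, choose 4; 0->4 ok
  pos 15: y in {0,2,3,5}, choose 2; 4->2 ok
  pos 16: y in {0,2,3,5}, choose 3; 2->3 ok

0,1,4,2,2,2,3,1,4,2,2,3,2,0,4,2,3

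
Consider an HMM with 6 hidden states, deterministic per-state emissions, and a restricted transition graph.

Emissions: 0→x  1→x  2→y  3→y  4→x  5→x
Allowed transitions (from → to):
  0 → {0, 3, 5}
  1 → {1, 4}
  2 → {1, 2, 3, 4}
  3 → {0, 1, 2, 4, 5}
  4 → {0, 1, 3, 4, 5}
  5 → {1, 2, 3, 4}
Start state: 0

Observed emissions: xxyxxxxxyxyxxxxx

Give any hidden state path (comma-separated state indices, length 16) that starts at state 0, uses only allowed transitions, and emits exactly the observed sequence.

0,5,3,4,1,4,4,4,3,5,3,4,5,1,4,1

  [0] x  {0,1,4,5}  => 0  start
  [1] x  {0,1,4,5}  => 5  0->5 ok
  [2] y  {2,3}  => 3  5->3 ok
  [3] x  {0,1,4,5}  => 4  3->4 ok
  [4] x  {0,1,4,5}  => 1  4->1 ok
  [5] x  {0,1,4,5}  => 4  1->4 ok
  [6] x  {0,1,4,5}  => 4  4->4 ok
  [7] x  {0,1,4,5}  => 4  4->4 ok
  [8] y  {2,3}  => 3  4->3 ok
  [9] x  {0,1,4,5}  => 5  3->5 ok
  [10] y  {2,3}  => 3  5->3 ok
  [11] x  {0,1,4,5}  => 4  3->4 ok
  [12] x  {0,1,4,5}  => 5  4->5 ok
  [13] x  {0,1,4,5}  => 1  5->1 ok
  [14] x  {0,1,4,5}  => 4  1->4 ok
  [15] x  {0,1,4,5}  => 1  4->1 ok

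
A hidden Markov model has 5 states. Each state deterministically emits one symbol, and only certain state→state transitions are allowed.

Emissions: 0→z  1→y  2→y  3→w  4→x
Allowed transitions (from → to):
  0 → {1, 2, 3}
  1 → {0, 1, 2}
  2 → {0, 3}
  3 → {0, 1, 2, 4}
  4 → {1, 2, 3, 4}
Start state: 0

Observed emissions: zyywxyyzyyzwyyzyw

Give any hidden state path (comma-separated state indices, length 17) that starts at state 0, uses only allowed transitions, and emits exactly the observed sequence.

  pos 0: z in {0}, choose 0; start
  pos 1: y in {1,2}, choose 1; 0->1 ok
  pos 2: y in {1,2}, choose 2; 1->2 ok
  pos 3: w in {3}, choose 3; 2->3 ok
  pos 4: x in {4}, choose 4; 3->4 ok
  pos 5: y in {1,2}, choose 1; 4->1 ok
  pos 6: y in {1,2}, choose 1; 1->1 ok
  pos 7: z in {0}, choose 0; 1->0 ok
  pos 8: y in {1,2}, choose 1; 0->1 ok
  pos 9: y in {1,2}, choose 1; 1->1 ok
  pos 10: z in {0}, choose 0; 1->0 ok
  pos 11: w in {3}, choose 3; 0->3 ok
  pos 12: y in {1,2}, choose 1; 3->1 ok
  pos 13: y in {1,2}, choose 2; 1->2 ok
  pos 14: z in {0}, choose 0; 2->0 ok
  pos 15: y in {1,2}, choose 2; 0->2 ok
  pos 16: w in {3}, choose 3; 2->3 ok

0,1,2,3,4,1,1,0,1,1,0,3,1,2,0,2,3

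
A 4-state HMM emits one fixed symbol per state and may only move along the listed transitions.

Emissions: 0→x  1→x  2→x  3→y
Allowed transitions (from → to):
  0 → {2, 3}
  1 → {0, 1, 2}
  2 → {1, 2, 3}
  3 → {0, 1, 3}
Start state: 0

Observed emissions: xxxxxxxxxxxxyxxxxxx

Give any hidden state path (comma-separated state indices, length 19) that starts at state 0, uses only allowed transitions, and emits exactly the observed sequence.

  pos 0: x in {0,1,2}, choose 0; start
  pos 1: x in {0,1,2}, choose 2; 0->2 ok
  pos 2: x in {0,1,2}, choose 2; 2->2 ok
  pos 3: x in {0,1,2}, choose 1; 2->1 ok
  pos 4: x in {0,1,2}, choose 0; 1->0 ok
  pos 5: x in {0,1,2}, choose 2; 0->2 ok
  pos 6: x in {0,1,2}, choose 1; 2->1 ok
  pos 7: x in {0,1,2}, choose 0; 1->0 ok
  pos 8: x in {0,1,2}, choose 2; 0->2 ok
  pos 9: x in {0,1,2}, choose 1; 2->1 ok
  pos 10: x in {0,1,2}, choose 0; 1->0 ok
  pos 11: x in {0,1,2}, choose 2; 0->2 ok
  pos 12: y in {3}, choose 3; 2->3 ok
  pos 13: x in {0,1,2}, choose 1; 3->1 ok
  pos 14: x in {0,1,2}, choose 1; 1->1 ok
  pos 15: x in {0,1,2}, choose 1; 1->1 ok
  pos 16: x in {0,1,2}, choose 1; 1->1 ok
  pos 17: x in {0,1,2}, choose 0; 1->0 ok
  pos 18: x in {0,1,2}, choose 2; 0->2 ok

0,2,2,1,0,2,1,0,2,1,0,2,3,1,1,1,1,0,2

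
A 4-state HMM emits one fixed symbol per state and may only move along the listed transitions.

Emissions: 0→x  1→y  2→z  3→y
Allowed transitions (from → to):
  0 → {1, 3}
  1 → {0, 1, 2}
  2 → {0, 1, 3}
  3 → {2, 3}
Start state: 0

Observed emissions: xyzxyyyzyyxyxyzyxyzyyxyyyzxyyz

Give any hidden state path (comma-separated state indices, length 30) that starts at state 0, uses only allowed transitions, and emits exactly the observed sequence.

  pos 0: x in {0}, choose 0; start
  pos 1: y in {1,3}, choose 1; 0->1 ok
  pos 2: z in {2}, choose 2; 1->2 ok
  pos 3: x in {0}, choose 0; 2->0 ok
  pos 4: y in {1,3}, choose 3; 0->3 ok
  pos 5: y in {1,3}, choose 3; 3->3 ok
  pos 6: y in {1,3}, choose 3; 3->3 ok
  pos 7: z in {2}, choose 2; 3->2 ok
  pos 8: y in {1,3}, choose 1; 2->1 ok
  pos 9: y in {1,3}, choose 1; 1->1 ok
  pos 10: x in {0}, choose 0; 1->0 ok
  pos 11: y in {1,3}, choose 1; 0->1 ok
  pos 12: x in {0}, choose 0; 1->0 ok
  pos 13: y in {1,3}, choose 1; 0->1 ok
  pos 14: z in {2}, choose 2; 1->2 ok
  pos 15: y in {1,3}, choose 1; 2->1 ok
  pos 16: x in {0}, choose 0; 1->0 ok
  pos 17: y in {1,3}, choose 3; 0->3 ok
  pos 18: z in {2}, choose 2; 3->2 ok
  pos 19: y in {1,3}, choose 1; 2->1 ok
  pos 20: y in {1,3}, choose 1; 1->1 ok
  pos 21: x in {0}, choose 0; 1->0 ok
  pos 22: y in {1,3}, choose 3; 0->3 ok
  pos 23: y in {1,3}, choose 3; 3->3 ok
  pos 24: y in {1,3}, choose 3; 3->3 ok
  pos 25: z in {2}, choose 2; 3->2 ok
  pos 26: x in {0}, choose 0; 2->0 ok
  pos 27: y in {1,3}, choose 1; 0->1 ok
  pos 28: y in {1,3}, choose 1; 1->1 ok
  pos 29: z in {2}, choose 2; 1->2 ok

0,1,2,0,3,3,3,2,1,1,0,1,0,1,2,1,0,3,2,1,1,0,3,3,3,2,0,1,1,2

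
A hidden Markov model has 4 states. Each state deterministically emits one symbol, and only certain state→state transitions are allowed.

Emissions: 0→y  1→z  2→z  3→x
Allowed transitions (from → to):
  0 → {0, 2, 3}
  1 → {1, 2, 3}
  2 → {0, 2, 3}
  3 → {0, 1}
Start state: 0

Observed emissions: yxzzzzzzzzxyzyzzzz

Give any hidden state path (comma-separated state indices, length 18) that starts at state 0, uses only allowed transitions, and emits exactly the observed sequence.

  [0] y  {0}  => 0  start
  [1] x  {3}  => 3  0->3 ok
  [2] z  {1,2}  => 1  3->1 ok
  [3] z  {1,2}  => 1  1->1 ok
  [4] z  {1,2}  => 1  1->1 ok
  [5] z  {1,2}  => 1  1->1 ok
  [6] z  {1,2}  => 1  1->1 ok
  [7] z  {1,2}  => 1  1->1 ok
  [8] z  {1,2}  => 1  1->1 ok
  [9] z  {1,2}  => 1  1->1 ok
  [10] x  {3}  => 3  1->3 ok
  [11] y  {0}  => 0  3->0 ok
  [12] z  {1,2}  => 2  0->2 ok
  [13] y  {0}  => 0  2->0 ok
  [14] z  {1,2}  => 2  0->2 ok
  [15] z  {1,2}  => 2  2->2 ok
  [16] z  {1,2}  => 2  2->2 ok
  [17] z  {1,2}  => 2  2->2 ok

0,3,1,1,1,1,1,1,1,1,3,0,2,0,2,2,2,2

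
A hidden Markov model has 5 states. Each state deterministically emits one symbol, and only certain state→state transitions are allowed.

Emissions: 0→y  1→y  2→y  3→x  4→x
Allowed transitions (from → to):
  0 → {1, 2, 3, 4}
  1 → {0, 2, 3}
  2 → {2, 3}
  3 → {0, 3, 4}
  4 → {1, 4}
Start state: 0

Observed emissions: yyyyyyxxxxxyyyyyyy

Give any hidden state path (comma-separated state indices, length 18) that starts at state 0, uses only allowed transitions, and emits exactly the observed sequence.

0,1,0,1,2,2,3,4,4,4,4,1,0,1,2,2,2,2

  [0] y  {0,1,2}  => 0  start
  [1] y  {0,1,2}  => 1  0->1 ok
  [2] y  {0,1,2}  => 0  1->0 ok
  [3] y  {0,1,2}  => 1  0->1 ok
  [4] y  {0,1,2}  => 2  1->2 ok
  [5] y  {0,1,2}  => 2  2->2 ok
  [6] x  {3,4}  => 3  2->3 ok
  [7] x  {3,4}  => 4  3->4 ok
  [8] x  {3,4}  => 4  4->4 ok
  [9] x  {3,4}  => 4  4->4 ok
  [10] x  {3,4}  => 4  4->4 ok
  [11] y  {0,1,2}  => 1  4->1 ok
  [12] y  {0,1,2}  => 0  1->0 ok
  [13] y  {0,1,2}  => 1  0->1 ok
  [14] y  {0,1,2}  => 2  1->2 ok
  [15] y  {0,1,2}  => 2  2->2 ok
  [16] y  {0,1,2}  => 2  2->2 ok
  [17] y  {0,1,2}  => 2  2->2 ok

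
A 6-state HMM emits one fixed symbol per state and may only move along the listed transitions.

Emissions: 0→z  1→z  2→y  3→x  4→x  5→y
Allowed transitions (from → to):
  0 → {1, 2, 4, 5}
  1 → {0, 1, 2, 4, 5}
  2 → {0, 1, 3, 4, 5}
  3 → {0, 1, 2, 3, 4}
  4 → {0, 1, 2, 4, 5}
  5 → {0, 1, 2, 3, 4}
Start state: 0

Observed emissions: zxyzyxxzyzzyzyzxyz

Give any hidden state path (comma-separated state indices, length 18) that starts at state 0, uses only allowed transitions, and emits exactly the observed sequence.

0,4,5,1,5,4,4,1,2,1,0,5,1,2,1,4,2,1

  pos 0: z in {0,1}, choose 0; start
  pos 1: x in {3,4}, choose 4; 0->4 ok
  pos 2: y in {2,5}, choose 5; 4->5 ok
  pos 3: z in {0,1}, choose 1; 5->1 ok
  pos 4: y in {2,5}, choose 5; 1->5 ok
  pos 5: x in {3,4}, choose 4; 5->4 ok
  pos 6: x in {3,4}, choose 4; 4->4 ok
  pos 7: z in {0,1}, choose 1; 4->1 ok
  pos 8: y in {2,5}, choose 2; 1->2 ok
  pos 9: z in {0,1}, choose 1; 2->1 ok
  pos 10: z in {0,1}, choose 0; 1->0 ok
  pos 11: y in {2,5}, choose 5; 0->5 ok
  pos 12: z in {0,1}, choose 1; 5->1 ok
  pos 13: y in {2,5}, choose 2; 1->2 ok
  pos 14: z in {0,1}, choose 1; 2->1 ok
  pos 15: x in {3,4}, choose 4; 1->4 ok
  pos 16: y in {2,5}, choose 2; 4->2 ok
  pos 17: z in {0,1}, choose 1; 2->1 ok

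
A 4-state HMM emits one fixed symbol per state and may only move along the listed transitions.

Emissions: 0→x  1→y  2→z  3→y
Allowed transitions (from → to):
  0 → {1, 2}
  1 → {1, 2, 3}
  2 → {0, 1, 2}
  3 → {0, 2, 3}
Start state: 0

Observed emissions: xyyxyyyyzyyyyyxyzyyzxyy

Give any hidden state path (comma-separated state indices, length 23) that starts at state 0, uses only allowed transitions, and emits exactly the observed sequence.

  [0] x  {0}  => 0  start
  [1] y  {1,3}  => 1  0->1 ok
  [2] y  {1,3}  => 3  1->3 ok
  [3] x  {0}  => 0  3->0 ok
  [4] y  {1,3}  => 1  0->1 ok
  [5] y  {1,3}  => 3  1->3 ok
  [6] y  {1,3}  => 3  3->3 ok
  [7] y  {1,3}  => 3  3->3 ok
  [8] z  {2}  => 2  3->2 ok
  [9] y  {1,3}  => 1  2->1 ok
  [10] y  {1,3}  => 1  1->1 ok
  [11] y  {1,3}  => 1  1->1 ok
  [12] y  {1,3}  => 1  1->1 ok
  [13] y  {1,3}  => 3  1->3 ok
  [14] x  {0}  => 0  3->0 ok
  [15] y  {1,3}  => 1  0->1 ok
  [16] z  {2}  => 2  1->2 ok
  [17] y  {1,3}  => 1  2->1 ok
  [18] y  {1,3}  => 1  1->1 ok
  [19] z  {2}  => 2  1->2 ok
  [20] x  {0}  => 0  2->0 ok
  [21] y  {1,3}  => 1  0->1 ok
  [22] y  {1,3}  => 1  1->1 ok

0,1,3,0,1,3,3,3,2,1,1,1,1,3,0,1,2,1,1,2,0,1,1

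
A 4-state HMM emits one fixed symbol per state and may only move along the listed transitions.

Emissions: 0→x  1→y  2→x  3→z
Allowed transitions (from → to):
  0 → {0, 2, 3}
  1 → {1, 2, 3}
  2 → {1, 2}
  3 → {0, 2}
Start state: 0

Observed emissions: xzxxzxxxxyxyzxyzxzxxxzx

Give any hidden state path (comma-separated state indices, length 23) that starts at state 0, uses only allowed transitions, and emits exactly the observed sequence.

0,3,0,0,3,2,2,2,2,1,2,1,3,2,1,3,0,3,0,0,0,3,0

  [0] x  {0,2}  => 0  start
  [1] z  {3}  => 3  0->3 ok
  [2] x  {0,2}  => 0  3->0 ok
  [3] x  {0,2}  => 0  0->0 ok
  [4] z  {3}  => 3  0->3 ok
  [5] x  {0,2}  => 2  3->2 ok
  [6] x  {0,2}  => 2  2->2 ok
  [7] x  {0,2}  => 2  2->2 ok
  [8] x  {0,2}  => 2  2->2 ok
  [9] y  {1}  => 1  2->1 ok
  [10] x  {0,2}  => 2  1->2 ok
  [11] y  {1}  => 1  2->1 ok
  [12] z  {3}  => 3  1->3 ok
  [13] x  {0,2}  => 2  3->2 ok
  [14] y  {1}  => 1  2->1 ok
  [15] z  {3}  => 3  1->3 ok
  [16] x  {0,2}  => 0  3->0 ok
  [17] z  {3}  => 3  0->3 ok
  [18] x  {0,2}  => 0  3->0 ok
  [19] x  {0,2}  => 0  0->0 ok
  [20] x  {0,2}  => 0  0->0 ok
  [21] z  {3}  => 3  0->3 ok
  [22] x  {0,2}  => 0  3->0 ok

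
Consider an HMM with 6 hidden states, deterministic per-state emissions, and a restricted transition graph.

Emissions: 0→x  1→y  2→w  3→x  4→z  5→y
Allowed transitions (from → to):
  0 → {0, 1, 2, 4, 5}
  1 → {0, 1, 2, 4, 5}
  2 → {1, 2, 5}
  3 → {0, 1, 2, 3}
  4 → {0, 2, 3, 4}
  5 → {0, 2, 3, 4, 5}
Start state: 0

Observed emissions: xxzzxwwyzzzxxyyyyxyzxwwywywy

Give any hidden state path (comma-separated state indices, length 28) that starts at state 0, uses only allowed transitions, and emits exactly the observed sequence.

  [0] x  {0,3}  => 0  start
  [1] x  {0,3}  => 0  0->0 ok
  [2] z  {4}  => 4  0->4 ok
  [3] z  {4}  => 4  4->4 ok
  [4] x  {0,3}  => 0  4->0 ok
  [5] w  {2}  => 2  0->2 ok
  [6] w  {2}  => 2  2->2 ok
  [7] y  {1,5}  => 5  2->5 ok
  [8] z  {4}  => 4  5->4 ok
  [9] z  {4}  => 4  4->4 ok
  [10] z  {4}  => 4  4->4 ok
  [11] x  {0,3}  => 3  4->3 ok
  [12] x  {0,3}  => 0  3->0 ok
  [13] y  {1,5}  => 1  0->1 ok
  [14] y  {1,5}  => 1  1->1 ok
  [15] y  {1,5}  => 5  1->5 ok
  [16] y  {1,5}  => 5  5->5 ok
  [17] x  {0,3}  => 3  5->3 ok
  [18] y  {1,5}  => 1  3->1 ok
  [19] z  {4}  => 4  1->4 ok
  [20] x  {0,3}  => 3  4->3 ok
  [21] w  {2}  => 2  3->2 ok
  [22] w  {2}  => 2  2->2 ok
  [23] y  {1,5}  => 1  2->1 ok
  [24] w  {2}  => 2  1->2 ok
  [25] y  {1,5}  => 1  2->1 ok
  [26] w  {2}  => 2  1->2 ok
  [27] y  {1,5}  => 1  2->1 ok

0,0,4,4,0,2,2,5,4,4,4,3,0,1,1,5,5,3,1,4,3,2,2,1,2,1,2,1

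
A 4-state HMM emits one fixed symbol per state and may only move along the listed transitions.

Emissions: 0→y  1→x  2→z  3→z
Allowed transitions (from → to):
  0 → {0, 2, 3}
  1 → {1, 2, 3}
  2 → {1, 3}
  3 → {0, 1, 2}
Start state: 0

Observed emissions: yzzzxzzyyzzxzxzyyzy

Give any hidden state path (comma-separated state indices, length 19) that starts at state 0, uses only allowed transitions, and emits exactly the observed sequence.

0,3,2,3,1,2,3,0,0,2,3,1,2,1,3,0,0,3,0

  t0 'y' -> {0}, take 0 (start)
  t1 'z' -> {2,3}, take 3 (0->3 ok)
  t2 'z' -> {2,3}, take 2 (3->2 ok)
  t3 'z' -> {2,3}, take 3 (2->3 ok)
  t4 'x' -> {1}, take 1 (3->1 ok)
  t5 'z' -> {2,3}, take 2 (1->2 ok)
  t6 'z' -> {2,3}, take 3 (2->3 ok)
  t7 'y' -> {0}, take 0 (3->0 ok)
  t8 'y' -> {0}, take 0 (0->0 ok)
  t9 'z' -> {2,3}, take 2 (0->2 ok)
  t10 'z' -> {2,3}, take 3 (2->3 ok)
  t11 'x' -> {1}, take 1 (3->1 ok)
  t12 'z' -> {2,3}, take 2 (1->2 ok)
  t13 'x' -> {1}, take 1 (2->1 ok)
  t14 'z' -> {2,3}, take 3 (1->3 ok)
  t15 'y' -> {0}, take 0 (3->0 ok)
  t16 'y' -> {0}, take 0 (0->0 ok)
  t17 'z' -> {2,3}, take 3 (0->3 ok)
  t18 'y' -> {0}, take 0 (3->0 ok)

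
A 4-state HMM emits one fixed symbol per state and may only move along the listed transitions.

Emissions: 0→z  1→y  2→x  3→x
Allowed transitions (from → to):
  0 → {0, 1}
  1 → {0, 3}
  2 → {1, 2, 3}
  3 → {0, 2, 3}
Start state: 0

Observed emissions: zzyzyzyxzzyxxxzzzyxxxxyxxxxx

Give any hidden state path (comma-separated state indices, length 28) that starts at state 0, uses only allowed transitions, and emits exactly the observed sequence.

0,0,1,0,1,0,1,3,0,0,1,3,3,3,0,0,0,1,3,3,3,2,1,3,2,3,3,2

  t0 'z' -> {0}, take 0 (start)
  t1 'z' -> {0}, take 0 (0->0 ok)
  t2 'y' -> {1}, take 1 (0->1 ok)
  t3 'z' -> {0}, take 0 (1->0 ok)
  t4 'y' -> {1}, take 1 (0->1 ok)
  t5 'z' -> {0}, take 0 (1->0 ok)
  t6 'y' -> {1}, take 1 (0->1 ok)
  t7 'x' -> {2,3}, take 3 (1->3 ok)
  t8 'z' -> {0}, take 0 (3->0 ok)
  t9 'z' -> {0}, take 0 (0->0 ok)
  t10 'y' -> {1}, take 1 (0->1 ok)
  t11 'x' -> {2,3}, take 3 (1->3 ok)
  t12 'x' -> {2,3}, take 3 (3->3 ok)
  t13 'x' -> {2,3}, take 3 (3->3 ok)
  t14 'z' -> {0}, take 0 (3->0 ok)
  t15 'z' -> {0}, take 0 (0->0 ok)
  t16 'z' -> {0}, take 0 (0->0 ok)
  t17 'y' -> {1}, take 1 (0->1 ok)
  t18 'x' -> {2,3}, take 3 (1->3 ok)
  t19 'x' -> {2,3}, take 3 (3->3 ok)
  t20 'x' -> {2,3}, take 3 (3->3 ok)
  t21 'x' -> {2,3}, take 2 (3->2 ok)
  t22 'y' -> {1}, take 1 (2->1 ok)
  t23 'x' -> {2,3}, take 3 (1->3 ok)
  t24 'x' -> {2,3}, take 2 (3->2 ok)
  t25 'x' -> {2,3}, take 3 (2->3 ok)
  t26 'x' -> {2,3}, take 3 (3->3 ok)
  t27 'x' -> {2,3}, take 2 (3->2 ok)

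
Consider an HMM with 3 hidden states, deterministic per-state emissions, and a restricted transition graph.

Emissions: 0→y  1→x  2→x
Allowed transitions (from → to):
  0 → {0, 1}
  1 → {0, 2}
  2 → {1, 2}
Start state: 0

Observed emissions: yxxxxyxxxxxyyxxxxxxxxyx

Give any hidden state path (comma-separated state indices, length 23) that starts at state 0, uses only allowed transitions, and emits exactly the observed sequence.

  pos 0: y in {0}, choose 0; start
  pos 1: x in {1,2}, choose 1; 0->1 ok
  pos 2: x in {1,2}, choose 2; 1->2 ok
  pos 3: x in {1,2}, choose 2; 2->2 ok
  pos 4: x in {1,2}, choose 1; 2->1 ok
  pos 5: y in {0}, choose 0; 1->0 ok
  pos 6: x in {1,2}, choose 1; 0->1 ok
  pos 7: x in {1,2}, choose 2; 1->2 ok
  pos 8: x in {1,2}, choose 1; 2->1 ok
  pos 9: x in {1,2}, choose 2; 1->2 ok
  pos 10: x in {1,2}, choose 1; 2->1 ok
  pos 11: y in {0}, choose 0; 1->0 ok
  pos 12: y in {0}, choose 0; 0->0 ok
  pos 13: x in {1,2}, choose 1; 0->1 ok
  pos 14: x in {1,2}, choose 2; 1->2 ok
  pos 15: x in {1,2}, choose 1; 2->1 ok
  pos 16: x in {1,2}, choose 2; 1->2 ok
  pos 17: x in {1,2}, choose 1; 2->1 ok
  pos 18: x in {1,2}, choose 2; 1->2 ok
  pos 19: x in {1,2}, choose 2; 2->2 ok
  pos 20: x in {1,2}, choose 1; 2->1 ok
  pos 21: y in {0}, choose 0; 1->0 ok
  pos 22: x in {1,2}, choose 1; 0->1 ok

0,1,2,2,1,0,1,2,1,2,1,0,0,1,2,1,2,1,2,2,1,0,1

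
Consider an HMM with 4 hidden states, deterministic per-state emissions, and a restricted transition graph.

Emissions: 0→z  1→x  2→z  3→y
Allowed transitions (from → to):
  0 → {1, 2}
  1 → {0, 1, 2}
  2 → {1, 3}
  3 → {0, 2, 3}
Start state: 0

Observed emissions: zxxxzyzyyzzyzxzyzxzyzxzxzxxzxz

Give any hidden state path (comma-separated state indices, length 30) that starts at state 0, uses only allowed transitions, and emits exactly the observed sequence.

  t0 'z' -> {0,2}, take 0 (start)
  t1 'x' -> {1}, take 1 (0->1 ok)
  t2 'x' -> {1}, take 1 (1->1 ok)
  t3 'x' -> {1}, take 1 (1->1 ok)
  t4 'z' -> {0,2}, take 2 (1->2 ok)
  t5 'y' -> {3}, take 3 (2->3 ok)
  t6 'z' -> {0,2}, take 2 (3->2 ok)
  t7 'y' -> {3}, take 3 (2->3 ok)
  t8 'y' -> {3}, take 3 (3->3 ok)
  t9 'z' -> {0,2}, take 0 (3->0 ok)
  t10 'z' -> {0,2}, take 2 (0->2 ok)
  t11 'y' -> {3}, take 3 (2->3 ok)
  t12 'z' -> {0,2}, take 2 (3->2 ok)
  t13 'x' -> {1}, take 1 (2->1 ok)
  t14 'z' -> {0,2}, take 2 (1->2 ok)
  t15 'y' -> {3}, take 3 (2->3 ok)
  t16 'z' -> {0,2}, take 2 (3->2 ok)
  t17 'x' -> {1}, take 1 (2->1 ok)
  t18 'z' -> {0,2}, take 2 (1->2 ok)
  t19 'y' -> {3}, take 3 (2->3 ok)
  t20 'z' -> {0,2}, take 0 (3->0 ok)
  t21 'x' -> {1}, take 1 (0->1 ok)
  t22 'z' -> {0,2}, take 0 (1->0 ok)
  t23 'x' -> {1}, take 1 (0->1 ok)
  t24 'z' -> {0,2}, take 0 (1->0 ok)
  t25 'x' -> {1}, take 1 (0->1 ok)
  t26 'x' -> {1}, take 1 (1->1 ok)
  t27 'z' -> {0,2}, take 2 (1->2 ok)
  t28 'x' -> {1}, take 1 (2->1 ok)
  t29 'z' -> {0,2}, take 0 (1->0 ok)

0,1,1,1,2,3,2,3,3,0,2,3,2,1,2,3,2,1,2,3,0,1,0,1,0,1,1,2,1,0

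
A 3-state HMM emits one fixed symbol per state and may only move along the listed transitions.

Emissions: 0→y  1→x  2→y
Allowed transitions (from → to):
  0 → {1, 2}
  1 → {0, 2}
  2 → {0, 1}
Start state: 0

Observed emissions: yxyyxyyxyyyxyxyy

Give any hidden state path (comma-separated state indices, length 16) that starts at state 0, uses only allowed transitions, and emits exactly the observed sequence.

  t0 'y' -> {0,2}, take 0 (start)
  t1 'x' -> {1}, take 1 (0->1 ok)
  t2 'y' -> {0,2}, take 0 (1->0 ok)
  t3 'y' -> {0,2}, take 2 (0->2 ok)
  t4 'x' -> {1}, take 1 (2->1 ok)
  t5 'y' -> {0,2}, take 2 (1->2 ok)
  t6 'y' -> {0,2}, take 0 (2->0 ok)
  t7 'x' -> {1}, take 1 (0->1 ok)
  t8 'y' -> {0,2}, take 0 (1->0 ok)
  t9 'y' -> {0,2}, take 2 (0->2 ok)
  t10 'y' -> {0,2}, take 0 (2->0 ok)
  t11 'x' -> {1}, take 1 (0->1 ok)
  t12 'y' -> {0,2}, take 2 (1->2 ok)
  t13 'x' -> {1}, take 1 (2->1 ok)
  t14 'y' -> {0,2}, take 2 (1->2 ok)
  t15 'y' -> {0,2}, take 0 (2->0 ok)

0,1,0,2,1,2,0,1,0,2,0,1,2,1,2,0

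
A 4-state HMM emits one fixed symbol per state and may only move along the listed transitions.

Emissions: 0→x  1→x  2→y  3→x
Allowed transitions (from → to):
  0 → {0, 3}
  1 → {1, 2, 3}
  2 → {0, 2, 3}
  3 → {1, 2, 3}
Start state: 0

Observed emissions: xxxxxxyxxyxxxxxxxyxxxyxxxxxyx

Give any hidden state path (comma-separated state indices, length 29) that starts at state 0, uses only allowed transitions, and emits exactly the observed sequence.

0,0,0,3,1,3,2,0,3,2,3,3,1,3,1,1,3,2,0,0,3,2,3,3,1,3,1,2,0

  0: obs=x cand={0,1,3} pick 0 [start]
  1: obs=x cand={0,1,3} pick 0 [0->0 ok]
  2: obs=x cand={0,1,3} pick 0 [0->0 ok]
  3: obs=x cand={0,1,3} pick 3 [0->3 ok]
  4: obs=x cand={0,1,3} pick 1 [3->1 ok]
  5: obs=x cand={0,1,3} pick 3 [1->3 ok]
  6: obs=y cand={2} pick 2 [3->2 ok]
  7: obs=x cand={0,1,3} pick 0 [2->0 ok]
  8: obs=x cand={0,1,3} pick 3 [0->3 ok]
  9: obs=y cand={2} pick 2 [3->2 ok]
  10: obs=x cand={0,1,3} pick 3 [2->3 ok]
  11: obs=x cand={0,1,3} pick 3 [3->3 ok]
  12: obs=x cand={0,1,3} pick 1 [3->1 ok]
  13: obs=x cand={0,1,3} pick 3 [1->3 ok]
  14: obs=x cand={0,1,3} pick 1 [3->1 ok]
  15: obs=x cand={0,1,3} pick 1 [1->1 ok]
  16: obs=x cand={0,1,3} pick 3 [1->3 ok]
  17: obs=y cand={2} pick 2 [3->2 ok]
  18: obs=x cand={0,1,3} pick 0 [2->0 ok]
  19: obs=x cand={0,1,3} pick 0 [0->0 ok]
  20: obs=x cand={0,1,3} pick 3 [0->3 ok]
  21: obs=y cand={2} pick 2 [3->2 ok]
  22: obs=x cand={0,1,3} pick 3 [2->3 ok]
  23: obs=x cand={0,1,3} pick 3 [3->3 ok]
  24: obs=x cand={0,1,3} pick 1 [3->1 ok]
  25: obs=x cand={0,1,3} pick 3 [1->3 ok]
  26: obs=x cand={0,1,3} pick 1 [3->1 ok]
  27: obs=y cand={2} pick 2 [1->2 ok]
  28: obs=x cand={0,1,3} pick 0 [2->0 ok]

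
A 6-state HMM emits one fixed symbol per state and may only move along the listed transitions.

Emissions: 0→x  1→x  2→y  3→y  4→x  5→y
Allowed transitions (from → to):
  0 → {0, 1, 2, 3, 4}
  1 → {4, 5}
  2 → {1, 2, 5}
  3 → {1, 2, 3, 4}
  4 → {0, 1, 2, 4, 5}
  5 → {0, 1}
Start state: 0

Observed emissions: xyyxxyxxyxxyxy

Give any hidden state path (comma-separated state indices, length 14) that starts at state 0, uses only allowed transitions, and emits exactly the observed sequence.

0,3,3,4,1,5,0,0,2,1,4,5,0,2

  t0 'x' -> {0,1,4}, take 0 (start)
  t1 'y' -> {2,3,5}, take 3 (0->3 ok)
  t2 'y' -> {2,3,5}, take 3 (3->3 ok)
  t3 'x' -> {0,1,4}, take 4 (3->4 ok)
  t4 'x' -> {0,1,4}, take 1 (4->1 ok)
  t5 'y' -> {2,3,5}, take 5 (1->5 ok)
  t6 'x' -> {0,1,4}, take 0 (5->0 ok)
  t7 'x' -> {0,1,4}, take 0 (0->0 ok)
  t8 'y' -> {2,3,5}, take 2 (0->2 ok)
  t9 'x' -> {0,1,4}, take 1 (2->1 ok)
  t10 'x' -> {0,1,4}, take 4 (1->4 ok)
  t11 'y' -> {2,3,5}, take 5 (4->5 ok)
  t12 'x' -> {0,1,4}, take 0 (5->0 ok)
  t13 'y' -> {2,3,5}, take 2 (0->2 ok)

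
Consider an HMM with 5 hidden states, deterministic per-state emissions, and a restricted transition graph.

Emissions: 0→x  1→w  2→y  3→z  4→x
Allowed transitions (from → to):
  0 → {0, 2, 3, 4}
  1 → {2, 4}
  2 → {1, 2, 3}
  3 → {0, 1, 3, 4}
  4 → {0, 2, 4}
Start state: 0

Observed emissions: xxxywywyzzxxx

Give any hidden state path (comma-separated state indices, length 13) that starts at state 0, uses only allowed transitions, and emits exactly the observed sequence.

0,4,0,2,1,2,1,2,3,3,4,4,4

  0: obs=x cand={0,4} pick 0 [start]
  1: obs=x cand={0,4} pick 4 [0->4 ok]
  2: obs=x cand={0,4} pick 0 [4->0 ok]
  3: obs=y cand={2} pick 2 [0->2 ok]
  4: obs=w cand={1} pick 1 [2->1 ok]
  5: obs=y cand={2} pick 2 [1->2 ok]
  6: obs=w cand={1} pick 1 [2->1 ok]
  7: obs=y cand={2} pick 2 [1->2 ok]
  8: obs=z cand={3} pick 3 [2->3 ok]
  9: obs=z cand={3} pick 3 [3->3 ok]
  10: obs=x cand={0,4} pick 4 [3->4 ok]
  11: obs=x cand={0,4} pick 4 [4->4 ok]
  12: obs=x cand={0,4} pick 4 [4->4 ok]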